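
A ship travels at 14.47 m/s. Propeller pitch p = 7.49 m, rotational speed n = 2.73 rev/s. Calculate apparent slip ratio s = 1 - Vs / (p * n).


Formula: s = 1 - Vs / (p * n)
Step 1 — p * n = 7.49 * 2.73 = 20.4477
Step 2 — Vs / (p*n) = 14.47 / 20.4477 = 0.707659 (6 d.p.)
Step 3 — s = 1 - 0.707659 = 0.292341

0.292341


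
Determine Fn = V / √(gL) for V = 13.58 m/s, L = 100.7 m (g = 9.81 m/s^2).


Formula: Fn = V / sqrt(g * L)
Step 1 — g * L = 9.81 * 100.7 = 987.867
Step 2 — sqrt(g * L) = sqrt(987.867) = 31.430352
Step 3 — Fn = 13.58 / 31.430352 ≈ 0.43207 (5 s.f.)

0.43207


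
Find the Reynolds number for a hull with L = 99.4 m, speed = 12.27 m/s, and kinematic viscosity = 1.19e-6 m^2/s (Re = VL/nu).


Formula: Re = V * L / nu
Step 1 — V * L = 12.27 * 99.4 = 1219.638 m^2/s
Step 2 — Re = 1219.638 / 1.19e-6 = 1.02e+09

1.02e+09


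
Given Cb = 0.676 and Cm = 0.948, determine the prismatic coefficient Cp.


Formula: Cp = Cb / Cm
Substituting: Cp = 0.676 / 0.948
Result: Cp ≈ 0.71308 (5 s.f.)

0.71308


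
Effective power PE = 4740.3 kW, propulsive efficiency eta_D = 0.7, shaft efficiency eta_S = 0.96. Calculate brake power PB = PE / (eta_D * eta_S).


Formula: PB = PE / (eta_D * eta_S)
Step 1 — combined efficiency = eta_D * eta_S = 0.7 * 0.96 = 0.672
Step 2 — PB = 4740.3 / 0.672 ≈ 7054.0 kW (5 s.f.)

7054.0 kW


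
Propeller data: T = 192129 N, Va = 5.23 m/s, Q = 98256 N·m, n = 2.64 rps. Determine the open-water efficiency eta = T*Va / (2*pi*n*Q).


Formula: eta = T * Va / (2 * pi * n * Q)
Step 1 — numerator = T * Va = 192129 * 5.23 = 1004834.67
Step 2 — 2 * pi * n = 2 * pi * 2.64 = 16.587609
Step 3 — denominator = 16.587609 * 98256 = 1629832.11
Step 4 — eta = 1004834.67 / 1629832.11 ≈ 0.61653 (5 s.f.)

0.61653


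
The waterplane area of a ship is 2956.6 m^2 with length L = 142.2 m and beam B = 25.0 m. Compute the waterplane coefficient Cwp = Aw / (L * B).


Formula: Cwp = Aw / (L * B)
Step 1 — L * B = 142.2 * 25.0 = 3555.0 m^2
Step 2 — Cwp = 2956.6 / 3555.0 ≈ 0.83167 (5 s.f.)

0.83167


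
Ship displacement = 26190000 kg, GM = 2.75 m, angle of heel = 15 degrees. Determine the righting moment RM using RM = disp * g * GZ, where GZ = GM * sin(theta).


Formula: GZ = GM * sin(theta); RM = disp * g * GZ
Step 1 — GZ = 2.75 * sin(15°) = 2.75 * 0.258819 = 0.711752 m
Step 2 — RM = 26190000 * 9.81 * 0.711752 ≈ 182870000 N·m (5 s.f.)

182870000 N·m


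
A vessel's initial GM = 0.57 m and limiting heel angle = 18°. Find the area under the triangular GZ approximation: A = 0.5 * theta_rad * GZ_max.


Formula: GZ_max = GM * sin(theta); Area = 0.5 * theta_rad * GZ_max
Step 1 — GZ_max = 0.57 * sin(18°) = 0.57 * 0.309017 = 0.17614 m
Step 2 — theta_rad = 18 * pi/180 = 0.314159 rad
Step 3 — Area = 0.5 * 0.314159 * 0.17614 ≈ 0.027668 m·rad (5 s.f.)

0.027668 m·rad


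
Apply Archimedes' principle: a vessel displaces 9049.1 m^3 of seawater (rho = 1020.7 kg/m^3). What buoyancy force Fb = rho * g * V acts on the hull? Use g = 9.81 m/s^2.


Formula: Fb = rho * g * V
Substituting: Fb = 1020.7 * 9.81 * 9049.1
Intermediate: 1020.7 * 9.81 = 10013.067
Result: Fb = 10013.067 * 9049.1 ≈ 90609000 N (5 s.f.)

90609000 N


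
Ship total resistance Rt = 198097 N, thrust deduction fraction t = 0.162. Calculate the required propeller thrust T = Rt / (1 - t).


Formula: T = Rt / (1 - t)
Step 1 — (1 - t) = 1 - 0.162 = 0.838
Step 2 — T = 198097 / 0.838 ≈ 236390 N (5 s.f.)

236390 N


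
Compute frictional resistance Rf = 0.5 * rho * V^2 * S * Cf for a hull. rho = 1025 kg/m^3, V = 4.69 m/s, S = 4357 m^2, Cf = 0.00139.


Formula: Rf = 0.5 * rho * V^2 * S * Cf
Step 1 — V^2 = 4.69^2 = 21.9961
Step 2 — 0.5 * rho * V^2 = 0.5 * 1025 * 21.9961 = 11273.00125
Step 3 — Rf = 11273.00125 * 4357 * 0.00139 ≈ 68272 N (5 s.f.)

68272 N


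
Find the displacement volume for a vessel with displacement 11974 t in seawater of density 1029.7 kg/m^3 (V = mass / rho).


Formula: V = mass / rho
Step 1 — convert tonnes to kg: 11974 t * 1000 = 11974000 kg
Step 2 — V = 11974000 / 1029.7 ≈ 11629 m^3 (5 s.f.)

11629 m^3


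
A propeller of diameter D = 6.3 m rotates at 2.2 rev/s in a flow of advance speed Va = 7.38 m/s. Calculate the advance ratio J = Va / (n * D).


Formula: J = Va / (n * D)
Step 1 — n * D = 2.2 * 6.3 = 13.86
Step 2 — J = 7.38 / 13.86 ≈ 0.53247 (5 s.f.)

0.53247


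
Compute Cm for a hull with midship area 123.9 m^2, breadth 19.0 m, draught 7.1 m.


Formula: Cm = Am / (B * T)
Step 1 — B * T = 19.0 * 7.1 = 134.9 m^2
Step 2 — Cm = 123.9 / 134.9 ≈ 0.91846 (5 s.f.)

0.91846


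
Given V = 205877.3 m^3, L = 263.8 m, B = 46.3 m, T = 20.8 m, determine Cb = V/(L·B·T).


Formula: Cb = V / (L * B * T)
Step 1 — L * B * T = 263.8 * 46.3 * 20.8 = 254049.952 m^3
Step 2 — Cb = 205877.3 / 254049.952 ≈ 0.81038 (5 s.f.)

0.81038


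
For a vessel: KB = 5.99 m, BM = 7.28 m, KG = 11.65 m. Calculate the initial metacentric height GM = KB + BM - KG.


Formula: GM = KB + BM - KG
Step 1 — KM = KB + BM = 5.99 + 7.28 = 13.27 m
Step 2 — GM = KM - KG = 13.27 - 11.65 = 1.62 m

1.62 m


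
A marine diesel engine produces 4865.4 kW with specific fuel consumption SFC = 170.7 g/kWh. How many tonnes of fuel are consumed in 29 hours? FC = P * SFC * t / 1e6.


Formula: FC (tonnes) = P * SFC * t / 1,000,000
Step 1 — P * SFC * t = 4865.4 * 170.7 * 29 = 24085189.62 g
Step 2 — FC (tonnes) = 24085189.62 / 1,000,000 ≈ 24.085 tonnes (5 s.f.)

24.085 tonnes


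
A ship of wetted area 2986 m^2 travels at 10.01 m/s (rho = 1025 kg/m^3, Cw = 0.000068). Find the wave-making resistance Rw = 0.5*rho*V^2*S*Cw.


Formula: Rw = 0.5 * rho * V^2 * S * Cw
Step 1 — V^2 = 10.01^2 = 100.2001
Step 2 — 0.5 * rho * V^2 = 0.5 * 1025 * 100.2001 = 51352.55125
Step 3 — Rw = 51352.55125 * 2986 * 0.000068 ≈ 10427 N (5 s.f.)

10427 N


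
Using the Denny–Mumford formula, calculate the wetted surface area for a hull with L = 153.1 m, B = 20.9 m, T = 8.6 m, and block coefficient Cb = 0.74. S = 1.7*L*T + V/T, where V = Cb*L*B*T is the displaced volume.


Formula: S = 1.7*L*T + V/T with V = Cb*L*B*T, i.e. S = L * (1.7*T + Cb*B)
Step 1 — 1.7*T = 1.7 * 8.6 = 14.62 m
Step 2 — Cb*B = 0.74 * 20.9 = 15.466 m
Step 3 — 1.7*T + Cb*B = 14.62 + 15.466 = 30.086 m
Step 4 — S = 153.1 * 30.086 ≈ 4606.2 m^2 (5 s.f.)

4606.2 m^2


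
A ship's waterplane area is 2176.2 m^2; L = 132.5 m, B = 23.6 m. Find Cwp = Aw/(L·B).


Formula: Cwp = Aw / (L * B)
Step 1 — L * B = 132.5 * 23.6 = 3127.0 m^2
Step 2 — Cwp = 2176.2 / 3127.0 ≈ 0.69594 (5 s.f.)

0.69594


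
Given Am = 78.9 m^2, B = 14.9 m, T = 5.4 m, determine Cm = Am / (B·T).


Formula: Cm = Am / (B * T)
Step 1 — B * T = 14.9 * 5.4 = 80.46 m^2
Step 2 — Cm = 78.9 / 80.46 ≈ 0.98061 (5 s.f.)

0.98061


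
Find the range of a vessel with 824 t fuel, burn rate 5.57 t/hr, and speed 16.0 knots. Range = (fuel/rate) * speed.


Formula: endurance = fuel / rate; range = endurance * speed
Step 1 — endurance = 824 / 5.57 = 147.9354 hours
Step 2 — range = 147.9354 * 16.0 ≈ 2367.0 nautical miles (5 s.f.)

2367.0 NM


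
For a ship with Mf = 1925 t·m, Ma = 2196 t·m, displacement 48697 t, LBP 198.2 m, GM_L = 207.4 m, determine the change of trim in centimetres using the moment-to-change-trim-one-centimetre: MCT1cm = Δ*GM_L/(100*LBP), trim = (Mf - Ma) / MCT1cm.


Formula: net trimming moment = Mf - Ma; MCT1cm = Δ*GM_L/(100*LBP); trim = net moment / MCT1cm
Step 1 — net trimming moment = 1925 - 2196 = -271 t·m
Step 2 — MCT1cm = 48697 * 207.4 / (100 * 198.2) = 509.5741 t·m/cm
Step 3 — trim = -271 / 509.5741 ≈ -0.53182 cm (5 s.f.)

-0.53182 cm


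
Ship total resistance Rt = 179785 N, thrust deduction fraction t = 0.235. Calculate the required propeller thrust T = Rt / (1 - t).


Formula: T = Rt / (1 - t)
Step 1 — (1 - t) = 1 - 0.235 = 0.765
Step 2 — T = 179785 / 0.765 ≈ 235010 N (5 s.f.)

235010 N


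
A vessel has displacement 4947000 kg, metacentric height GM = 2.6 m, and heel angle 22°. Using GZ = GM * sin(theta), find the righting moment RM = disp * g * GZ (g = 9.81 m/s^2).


Formula: GZ = GM * sin(theta); RM = disp * g * GZ
Step 1 — GZ = 2.6 * sin(22°) = 2.6 * 0.374607 = 0.973978 m
Step 2 — RM = 4947000 * 9.81 * 0.973978 ≈ 47267000 N·m (5 s.f.)

47267000 N·m


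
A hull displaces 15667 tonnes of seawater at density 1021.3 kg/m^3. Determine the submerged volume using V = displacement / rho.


Formula: V = mass / rho
Step 1 — convert tonnes to kg: 15667 t * 1000 = 15667000 kg
Step 2 — V = 15667000 / 1021.3 ≈ 15340 m^3 (5 s.f.)

15340 m^3


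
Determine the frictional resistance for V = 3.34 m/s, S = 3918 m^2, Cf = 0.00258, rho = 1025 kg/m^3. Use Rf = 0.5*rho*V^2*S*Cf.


Formula: Rf = 0.5 * rho * V^2 * S * Cf
Step 1 — V^2 = 3.34^2 = 11.1556
Step 2 — 0.5 * rho * V^2 = 0.5 * 1025 * 11.1556 = 5717.245
Step 3 — Rf = 5717.245 * 3918 * 0.00258 ≈ 57792 N (5 s.f.)

57792 N


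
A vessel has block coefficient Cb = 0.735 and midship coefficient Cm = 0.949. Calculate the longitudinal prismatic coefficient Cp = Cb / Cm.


Formula: Cp = Cb / Cm
Substituting: Cp = 0.735 / 0.949
Result: Cp ≈ 0.77450 (5 s.f.)

0.77450


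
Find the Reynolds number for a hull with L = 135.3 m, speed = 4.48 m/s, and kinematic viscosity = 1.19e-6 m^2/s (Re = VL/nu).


Formula: Re = V * L / nu
Step 1 — V * L = 4.48 * 135.3 = 606.144 m^2/s
Step 2 — Re = 606.144 / 1.19e-6 = 5.09e+08

5.09e+08


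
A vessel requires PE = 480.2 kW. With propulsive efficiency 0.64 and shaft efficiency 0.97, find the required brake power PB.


Formula: PB = PE / (eta_D * eta_S)
Step 1 — combined efficiency = eta_D * eta_S = 0.64 * 0.97 = 0.6208
Step 2 — PB = 480.2 / 0.6208 ≈ 773.52 kW (5 s.f.)

773.52 kW


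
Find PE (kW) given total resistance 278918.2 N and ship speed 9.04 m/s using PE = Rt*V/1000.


Formula: PE = Rt * V / 1000 (kW)
Step 1 — PE (W) = 278918.2 * 9.04 = 2521420.528 W
Step 2 — PE (kW) = 2521420.528 / 1000 ≈ 2521.4 kW (5 s.f.)

2521.4 kW


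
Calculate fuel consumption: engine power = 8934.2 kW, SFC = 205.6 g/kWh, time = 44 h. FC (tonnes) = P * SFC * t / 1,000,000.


Formula: FC (tonnes) = P * SFC * t / 1,000,000
Step 1 — P * SFC * t = 8934.2 * 205.6 * 44 = 80822346.88 g
Step 2 — FC (tonnes) = 80822346.88 / 1,000,000 ≈ 80.822 tonnes (5 s.f.)

80.822 tonnes


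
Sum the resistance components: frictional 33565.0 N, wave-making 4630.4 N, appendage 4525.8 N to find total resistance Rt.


Formula: Rt = Rf + Rw + Ra
Substituting: Rt = 33565.0 + 4630.4 + 4525.8
Result: Rt = 42721.2 N

42721.2 N


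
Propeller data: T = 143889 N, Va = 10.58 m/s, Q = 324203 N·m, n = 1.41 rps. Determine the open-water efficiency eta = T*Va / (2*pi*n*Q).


Formula: eta = T * Va / (2 * pi * n * Q)
Step 1 — numerator = T * Va = 143889 * 10.58 = 1522345.62
Step 2 — 2 * pi * n = 2 * pi * 1.41 = 8.859291
Step 3 — denominator = 8.859291 * 324203 = 2872208.72
Step 4 — eta = 1522345.62 / 2872208.72 ≈ 0.53003 (5 s.f.)

0.53003


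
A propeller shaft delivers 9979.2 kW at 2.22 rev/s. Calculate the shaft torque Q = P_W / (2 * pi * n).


Formula: Q = P_W / (2 * pi * n)
Step 1 — P_W = 9979.2 kW * 1000 = 9979200.0 W
Step 2 — 2 * pi * n = 2 * pi * 2.22 = 13.948671
Step 3 — Q = 9979200.0 / 13.948671 ≈ 715420 N·m (5 s.f.)

715420 N·m


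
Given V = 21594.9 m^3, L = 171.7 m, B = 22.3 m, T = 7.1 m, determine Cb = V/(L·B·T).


Formula: Cb = V / (L * B * T)
Step 1 — L * B * T = 171.7 * 22.3 * 7.1 = 27185.261 m^3
Step 2 — Cb = 21594.9 / 27185.261 ≈ 0.79436 (5 s.f.)

0.79436


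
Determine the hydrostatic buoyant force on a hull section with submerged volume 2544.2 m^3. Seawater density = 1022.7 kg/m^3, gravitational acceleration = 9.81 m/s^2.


Formula: Fb = rho * g * V
Substituting: Fb = 1022.7 * 9.81 * 2544.2
Intermediate: 1022.7 * 9.81 = 10032.687
Result: Fb = 10032.687 * 2544.2 ≈ 25525000 N (5 s.f.)

25525000 N


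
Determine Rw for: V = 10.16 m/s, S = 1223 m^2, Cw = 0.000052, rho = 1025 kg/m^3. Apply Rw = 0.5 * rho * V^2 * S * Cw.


Formula: Rw = 0.5 * rho * V^2 * S * Cw
Step 1 — V^2 = 10.16^2 = 103.2256
Step 2 — 0.5 * rho * V^2 = 0.5 * 1025 * 103.2256 = 52903.12
Step 3 — Rw = 52903.12 * 1223 * 0.000052 ≈ 3364.4 N (5 s.f.)

3364.4 N


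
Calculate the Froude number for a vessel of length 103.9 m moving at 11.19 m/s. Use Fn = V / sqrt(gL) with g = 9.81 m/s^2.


Formula: Fn = V / sqrt(g * L)
Step 1 — g * L = 9.81 * 103.9 = 1019.259
Step 2 — sqrt(g * L) = sqrt(1019.259) = 31.925836
Step 3 — Fn = 11.19 / 31.925836 ≈ 0.35050 (5 s.f.)

0.35050


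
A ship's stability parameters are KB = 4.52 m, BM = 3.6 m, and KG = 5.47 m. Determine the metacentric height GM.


Formula: GM = KB + BM - KG
Step 1 — KM = KB + BM = 4.52 + 3.6 = 8.12 m
Step 2 — GM = KM - KG = 8.12 - 5.47 = 2.65 m

2.65 m


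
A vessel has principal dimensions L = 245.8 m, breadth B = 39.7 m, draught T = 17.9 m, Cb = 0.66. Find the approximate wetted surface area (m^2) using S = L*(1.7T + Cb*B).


Formula: S = 1.7*L*T + V/T with V = Cb*L*B*T, i.e. S = L * (1.7*T + Cb*B)
Step 1 — 1.7*T = 1.7 * 17.9 = 30.43 m
Step 2 — Cb*B = 0.66 * 39.7 = 26.202 m
Step 3 — 1.7*T + Cb*B = 30.43 + 26.202 = 56.632 m
Step 4 — S = 245.8 * 56.632 ≈ 13920 m^2 (5 s.f.)

13920 m^2


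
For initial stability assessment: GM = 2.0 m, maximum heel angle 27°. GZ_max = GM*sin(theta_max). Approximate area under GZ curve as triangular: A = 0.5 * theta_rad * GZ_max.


Formula: GZ_max = GM * sin(theta); Area = 0.5 * theta_rad * GZ_max
Step 1 — GZ_max = 2.0 * sin(27°) = 2.0 * 0.45399 = 0.90798 m
Step 2 — theta_rad = 27 * pi/180 = 0.471239 rad
Step 3 — Area = 0.5 * 0.471239 * 0.90798 ≈ 0.21394 m·rad (5 s.f.)

0.21394 m·rad


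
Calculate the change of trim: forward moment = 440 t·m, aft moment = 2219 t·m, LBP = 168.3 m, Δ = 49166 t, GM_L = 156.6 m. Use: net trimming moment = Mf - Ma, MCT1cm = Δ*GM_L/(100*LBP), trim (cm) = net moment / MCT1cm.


Formula: net trimming moment = Mf - Ma; MCT1cm = Δ*GM_L/(100*LBP); trim = net moment / MCT1cm
Step 1 — net trimming moment = 440 - 2219 = -1779 t·m
Step 2 — MCT1cm = 49166 * 156.6 / (100 * 168.3) = 457.4804 t·m/cm
Step 3 — trim = -1779 / 457.4804 ≈ -3.8887 cm (5 s.f.)

-3.8887 cm


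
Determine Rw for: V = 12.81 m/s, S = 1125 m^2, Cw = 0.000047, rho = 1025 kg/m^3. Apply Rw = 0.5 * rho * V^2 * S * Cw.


Formula: Rw = 0.5 * rho * V^2 * S * Cw
Step 1 — V^2 = 12.81^2 = 164.0961
Step 2 — 0.5 * rho * V^2 = 0.5 * 1025 * 164.0961 = 84099.25125
Step 3 — Rw = 84099.25125 * 1125 * 0.000047 ≈ 4446.7 N (5 s.f.)

4446.7 N


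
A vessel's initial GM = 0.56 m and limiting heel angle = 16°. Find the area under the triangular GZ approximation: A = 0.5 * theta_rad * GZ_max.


Formula: GZ_max = GM * sin(theta); Area = 0.5 * theta_rad * GZ_max
Step 1 — GZ_max = 0.56 * sin(16°) = 0.56 * 0.275637 = 0.154357 m
Step 2 — theta_rad = 16 * pi/180 = 0.279253 rad
Step 3 — Area = 0.5 * 0.279253 * 0.154357 ≈ 0.021552 m·rad (5 s.f.)

0.021552 m·rad


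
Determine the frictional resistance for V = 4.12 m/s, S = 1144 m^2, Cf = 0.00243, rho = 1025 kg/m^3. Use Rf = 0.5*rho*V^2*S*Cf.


Formula: Rf = 0.5 * rho * V^2 * S * Cf
Step 1 — V^2 = 4.12^2 = 16.9744
Step 2 — 0.5 * rho * V^2 = 0.5 * 1025 * 16.9744 = 8699.38
Step 3 — Rf = 8699.38 * 1144 * 0.00243 ≈ 24184 N (5 s.f.)

24184 N


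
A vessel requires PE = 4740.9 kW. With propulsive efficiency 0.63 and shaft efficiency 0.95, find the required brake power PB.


Formula: PB = PE / (eta_D * eta_S)
Step 1 — combined efficiency = eta_D * eta_S = 0.63 * 0.95 = 0.5985
Step 2 — PB = 4740.9 / 0.5985 ≈ 7921.3 kW (5 s.f.)

7921.3 kW


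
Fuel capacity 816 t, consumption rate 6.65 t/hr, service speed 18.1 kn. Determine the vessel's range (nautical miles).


Formula: endurance = fuel / rate; range = endurance * speed
Step 1 — endurance = 816 / 6.65 = 122.7068 hours
Step 2 — range = 122.7068 * 18.1 ≈ 2221.0 nautical miles (5 s.f.)

2221.0 NM


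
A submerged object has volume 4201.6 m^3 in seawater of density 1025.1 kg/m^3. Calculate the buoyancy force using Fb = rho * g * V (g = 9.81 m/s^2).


Formula: Fb = rho * g * V
Substituting: Fb = 1025.1 * 9.81 * 4201.6
Intermediate: 1025.1 * 9.81 = 10056.231
Result: Fb = 10056.231 * 4201.6 ≈ 42252000 N (5 s.f.)

42252000 N


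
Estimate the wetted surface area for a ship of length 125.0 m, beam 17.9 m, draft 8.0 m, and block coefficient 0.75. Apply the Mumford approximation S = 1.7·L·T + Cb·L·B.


Formula: S = 1.7*L*T + V/T with V = Cb*L*B*T, i.e. S = L * (1.7*T + Cb*B)
Step 1 — 1.7*T = 1.7 * 8.0 = 13.6 m
Step 2 — Cb*B = 0.75 * 17.9 = 13.425 m
Step 3 — 1.7*T + Cb*B = 13.6 + 13.425 = 27.025 m
Step 4 — S = 125.0 * 27.025 ≈ 3378.1 m^2 (5 s.f.)

3378.1 m^2


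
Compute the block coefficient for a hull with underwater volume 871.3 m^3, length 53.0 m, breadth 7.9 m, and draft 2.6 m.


Formula: Cb = V / (L * B * T)
Step 1 — L * B * T = 53.0 * 7.9 * 2.6 = 1088.62 m^3
Step 2 — Cb = 871.3 / 1088.62 ≈ 0.80037 (5 s.f.)

0.80037


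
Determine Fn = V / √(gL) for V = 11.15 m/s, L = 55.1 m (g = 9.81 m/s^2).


Formula: Fn = V / sqrt(g * L)
Step 1 — g * L = 9.81 * 55.1 = 540.531
Step 2 — sqrt(g * L) = sqrt(540.531) = 23.249323
Step 3 — Fn = 11.15 / 23.249323 ≈ 0.47958 (5 s.f.)

0.47958


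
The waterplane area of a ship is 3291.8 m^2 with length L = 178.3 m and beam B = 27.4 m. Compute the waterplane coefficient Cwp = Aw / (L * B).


Formula: Cwp = Aw / (L * B)
Step 1 — L * B = 178.3 * 27.4 = 4885.42 m^2
Step 2 — Cwp = 3291.8 / 4885.42 ≈ 0.67380 (5 s.f.)

0.67380


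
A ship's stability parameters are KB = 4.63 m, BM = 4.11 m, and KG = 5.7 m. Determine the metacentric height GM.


Formula: GM = KB + BM - KG
Step 1 — KM = KB + BM = 4.63 + 4.11 = 8.74 m
Step 2 — GM = KM - KG = 8.74 - 5.7 = 3.04 m

3.04 m


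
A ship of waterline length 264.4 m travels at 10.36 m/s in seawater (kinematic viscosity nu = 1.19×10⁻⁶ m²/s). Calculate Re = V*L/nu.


Formula: Re = V * L / nu
Step 1 — V * L = 10.36 * 264.4 = 2739.184 m^2/s
Step 2 — Re = 2739.184 / 1.19e-6 = 2.30e+09

2.30e+09


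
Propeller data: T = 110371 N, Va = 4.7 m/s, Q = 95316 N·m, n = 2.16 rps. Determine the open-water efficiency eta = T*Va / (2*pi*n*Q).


Formula: eta = T * Va / (2 * pi * n * Q)
Step 1 — numerator = T * Va = 110371 * 4.7 = 518743.7
Step 2 — 2 * pi * n = 2 * pi * 2.16 = 13.57168
Step 3 — denominator = 13.57168 * 95316 = 1293598.25
Step 4 — eta = 518743.7 / 1293598.25 ≈ 0.40101 (5 s.f.)

0.40101


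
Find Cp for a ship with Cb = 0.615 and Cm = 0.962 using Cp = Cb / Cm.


Formula: Cp = Cb / Cm
Substituting: Cp = 0.615 / 0.962
Result: Cp ≈ 0.63929 (5 s.f.)

0.63929


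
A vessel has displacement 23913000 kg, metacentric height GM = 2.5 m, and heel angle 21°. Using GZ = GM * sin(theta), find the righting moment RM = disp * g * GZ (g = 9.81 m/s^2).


Formula: GZ = GM * sin(theta); RM = disp * g * GZ
Step 1 — GZ = 2.5 * sin(21°) = 2.5 * 0.358368 = 0.89592 m
Step 2 — RM = 23913000 * 9.81 * 0.89592 ≈ 210170000 N·m (5 s.f.)

210170000 N·m


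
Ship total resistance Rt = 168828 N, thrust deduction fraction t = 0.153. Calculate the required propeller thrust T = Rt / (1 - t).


Formula: T = Rt / (1 - t)
Step 1 — (1 - t) = 1 - 0.153 = 0.847
Step 2 — T = 168828 / 0.847 ≈ 199320 N (5 s.f.)

199320 N


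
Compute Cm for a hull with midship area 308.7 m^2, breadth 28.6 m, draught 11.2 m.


Formula: Cm = Am / (B * T)
Step 1 — B * T = 28.6 * 11.2 = 320.32 m^2
Step 2 — Cm = 308.7 / 320.32 ≈ 0.96372 (5 s.f.)

0.96372


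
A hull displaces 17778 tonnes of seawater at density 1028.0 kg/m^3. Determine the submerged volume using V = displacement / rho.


Formula: V = mass / rho
Step 1 — convert tonnes to kg: 17778 t * 1000 = 17778000 kg
Step 2 — V = 17778000 / 1028.0 ≈ 17294 m^3 (5 s.f.)

17294 m^3


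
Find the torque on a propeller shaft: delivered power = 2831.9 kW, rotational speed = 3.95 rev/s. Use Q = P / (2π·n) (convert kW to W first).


Formula: Q = P_W / (2 * pi * n)
Step 1 — P_W = 2831.9 kW * 1000 = 2831900.0 W
Step 2 — 2 * pi * n = 2 * pi * 3.95 = 24.818582
Step 3 — Q = 2831900.0 / 24.818582 ≈ 114100 N·m (5 s.f.)

114100 N·m


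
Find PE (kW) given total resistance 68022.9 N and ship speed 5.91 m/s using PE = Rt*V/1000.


Formula: PE = Rt * V / 1000 (kW)
Step 1 — PE (W) = 68022.9 * 5.91 = 402015.339 W
Step 2 — PE (kW) = 402015.339 / 1000 ≈ 402.02 kW (5 s.f.)

402.02 kW


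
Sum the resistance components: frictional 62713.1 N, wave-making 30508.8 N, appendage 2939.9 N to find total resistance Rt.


Formula: Rt = Rf + Rw + Ra
Substituting: Rt = 62713.1 + 30508.8 + 2939.9
Result: Rt = 96161.8 N

96161.8 N


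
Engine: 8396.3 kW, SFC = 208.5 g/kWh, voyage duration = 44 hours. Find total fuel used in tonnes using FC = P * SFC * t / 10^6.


Formula: FC (tonnes) = P * SFC * t / 1,000,000
Step 1 — P * SFC * t = 8396.3 * 208.5 * 44 = 77027656.2 g
Step 2 — FC (tonnes) = 77027656.2 / 1,000,000 ≈ 77.028 tonnes (5 s.f.)

77.028 tonnes


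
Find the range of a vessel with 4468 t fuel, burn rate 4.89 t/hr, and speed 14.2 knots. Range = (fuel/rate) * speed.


Formula: endurance = fuel / rate; range = endurance * speed
Step 1 — endurance = 4468 / 4.89 = 913.7014 hours
Step 2 — range = 913.7014 * 14.2 ≈ 12975 nautical miles (5 s.f.)

12975 NM


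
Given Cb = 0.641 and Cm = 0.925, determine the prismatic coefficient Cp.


Formula: Cp = Cb / Cm
Substituting: Cp = 0.641 / 0.925
Result: Cp ≈ 0.69297 (5 s.f.)

0.69297


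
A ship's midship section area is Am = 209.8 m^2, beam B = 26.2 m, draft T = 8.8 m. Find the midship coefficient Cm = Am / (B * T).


Formula: Cm = Am / (B * T)
Step 1 — B * T = 26.2 * 8.8 = 230.56 m^2
Step 2 — Cm = 209.8 / 230.56 ≈ 0.90996 (5 s.f.)

0.90996


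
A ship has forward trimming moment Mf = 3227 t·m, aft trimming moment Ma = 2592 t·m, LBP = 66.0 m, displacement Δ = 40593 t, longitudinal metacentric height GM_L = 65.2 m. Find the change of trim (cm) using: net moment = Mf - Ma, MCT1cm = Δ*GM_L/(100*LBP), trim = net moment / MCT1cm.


Formula: net trimming moment = Mf - Ma; MCT1cm = Δ*GM_L/(100*LBP); trim = net moment / MCT1cm
Step 1 — net trimming moment = 3227 - 2592 = 635 t·m
Step 2 — MCT1cm = 40593 * 65.2 / (100 * 66.0) = 401.0096 t·m/cm
Step 3 — trim = 635 / 401.0096 ≈ 1.5835 cm (5 s.f.)

1.5835 cm


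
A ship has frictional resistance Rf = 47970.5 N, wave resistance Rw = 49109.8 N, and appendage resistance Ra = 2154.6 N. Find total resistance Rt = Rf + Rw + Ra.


Formula: Rt = Rf + Rw + Ra
Substituting: Rt = 47970.5 + 49109.8 + 2154.6
Result: Rt = 99234.9 N

99234.9 N


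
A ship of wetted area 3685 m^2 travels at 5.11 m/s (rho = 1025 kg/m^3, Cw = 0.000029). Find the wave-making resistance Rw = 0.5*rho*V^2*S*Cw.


Formula: Rw = 0.5 * rho * V^2 * S * Cw
Step 1 — V^2 = 5.11^2 = 26.1121
Step 2 — 0.5 * rho * V^2 = 0.5 * 1025 * 26.1121 = 13382.45125
Step 3 — Rw = 13382.45125 * 3685 * 0.000029 ≈ 1430.1 N (5 s.f.)

1430.1 N


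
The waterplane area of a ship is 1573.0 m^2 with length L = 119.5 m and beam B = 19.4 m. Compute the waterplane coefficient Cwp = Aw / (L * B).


Formula: Cwp = Aw / (L * B)
Step 1 — L * B = 119.5 * 19.4 = 2318.3 m^2
Step 2 — Cwp = 1573.0 / 2318.3 ≈ 0.67851 (5 s.f.)

0.67851


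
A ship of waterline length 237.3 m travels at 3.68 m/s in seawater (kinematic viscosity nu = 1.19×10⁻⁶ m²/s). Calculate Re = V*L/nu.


Formula: Re = V * L / nu
Step 1 — V * L = 3.68 * 237.3 = 873.264 m^2/s
Step 2 — Re = 873.264 / 1.19e-6 = 7.34e+08

7.34e+08


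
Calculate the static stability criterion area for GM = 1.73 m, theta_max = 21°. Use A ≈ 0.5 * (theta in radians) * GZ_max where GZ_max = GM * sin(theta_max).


Formula: GZ_max = GM * sin(theta); Area = 0.5 * theta_rad * GZ_max
Step 1 — GZ_max = 1.73 * sin(21°) = 1.73 * 0.358368 = 0.619977 m
Step 2 — theta_rad = 21 * pi/180 = 0.366519 rad
Step 3 — Area = 0.5 * 0.366519 * 0.619977 ≈ 0.11362 m·rad (5 s.f.)

0.11362 m·rad


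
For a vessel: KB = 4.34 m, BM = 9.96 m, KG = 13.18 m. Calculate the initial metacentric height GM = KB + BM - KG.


Formula: GM = KB + BM - KG
Step 1 — KM = KB + BM = 4.34 + 9.96 = 14.3 m
Step 2 — GM = KM - KG = 14.3 - 13.18 = 1.12 m

1.12 m


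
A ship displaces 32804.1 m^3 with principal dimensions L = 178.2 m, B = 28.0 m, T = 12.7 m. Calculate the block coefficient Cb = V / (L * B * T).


Formula: Cb = V / (L * B * T)
Step 1 — L * B * T = 178.2 * 28.0 * 12.7 = 63367.92 m^3
Step 2 — Cb = 32804.1 / 63367.92 ≈ 0.51768 (5 s.f.)

0.51768


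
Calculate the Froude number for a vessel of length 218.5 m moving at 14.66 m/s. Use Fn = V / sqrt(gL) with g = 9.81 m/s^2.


Formula: Fn = V / sqrt(g * L)
Step 1 — g * L = 9.81 * 218.5 = 2143.485
Step 2 — sqrt(g * L) = sqrt(2143.485) = 46.297786
Step 3 — Fn = 14.66 / 46.297786 ≈ 0.31665 (5 s.f.)

0.31665


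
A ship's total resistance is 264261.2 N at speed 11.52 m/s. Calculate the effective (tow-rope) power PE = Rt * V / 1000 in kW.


Formula: PE = Rt * V / 1000 (kW)
Step 1 — PE (W) = 264261.2 * 11.52 = 3044289.024 W
Step 2 — PE (kW) = 3044289.024 / 1000 ≈ 3044.3 kW (5 s.f.)

3044.3 kW


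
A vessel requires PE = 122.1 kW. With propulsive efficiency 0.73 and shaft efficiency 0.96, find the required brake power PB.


Formula: PB = PE / (eta_D * eta_S)
Step 1 — combined efficiency = eta_D * eta_S = 0.73 * 0.96 = 0.7008
Step 2 — PB = 122.1 / 0.7008 ≈ 174.23 kW (5 s.f.)

174.23 kW


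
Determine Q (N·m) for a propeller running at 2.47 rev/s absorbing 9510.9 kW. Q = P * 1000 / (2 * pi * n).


Formula: Q = P_W / (2 * pi * n)
Step 1 — P_W = 9510.9 kW * 1000 = 9510900.0 W
Step 2 — 2 * pi * n = 2 * pi * 2.47 = 15.519468
Step 3 — Q = 9510900.0 / 15.519468 ≈ 612840 N·m (5 s.f.)

612840 N·m


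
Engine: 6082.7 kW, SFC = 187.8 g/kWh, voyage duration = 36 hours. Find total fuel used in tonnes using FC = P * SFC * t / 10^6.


Formula: FC (tonnes) = P * SFC * t / 1,000,000
Step 1 — P * SFC * t = 6082.7 * 187.8 * 36 = 41123918.16 g
Step 2 — FC (tonnes) = 41123918.16 / 1,000,000 ≈ 41.124 tonnes (5 s.f.)

41.124 tonnes


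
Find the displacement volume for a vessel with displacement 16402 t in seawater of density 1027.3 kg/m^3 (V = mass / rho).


Formula: V = mass / rho
Step 1 — convert tonnes to kg: 16402 t * 1000 = 16402000 kg
Step 2 — V = 16402000 / 1027.3 ≈ 15966 m^3 (5 s.f.)

15966 m^3


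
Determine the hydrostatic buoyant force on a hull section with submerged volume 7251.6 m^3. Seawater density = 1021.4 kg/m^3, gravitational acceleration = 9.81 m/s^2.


Formula: Fb = rho * g * V
Substituting: Fb = 1021.4 * 9.81 * 7251.6
Intermediate: 1021.4 * 9.81 = 10019.934
Result: Fb = 10019.934 * 7251.6 ≈ 72661000 N (5 s.f.)

72661000 N


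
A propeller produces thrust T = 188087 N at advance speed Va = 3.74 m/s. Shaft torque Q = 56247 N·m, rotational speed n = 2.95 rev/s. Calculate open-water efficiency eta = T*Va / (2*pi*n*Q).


Formula: eta = T * Va / (2 * pi * n * Q)
Step 1 — numerator = T * Va = 188087 * 3.74 = 703445.38
Step 2 — 2 * pi * n = 2 * pi * 2.95 = 18.535397
Step 3 — denominator = 18.535397 * 56247 = 1042560.48
Step 4 — eta = 703445.38 / 1042560.48 ≈ 0.67473 (5 s.f.)

0.67473


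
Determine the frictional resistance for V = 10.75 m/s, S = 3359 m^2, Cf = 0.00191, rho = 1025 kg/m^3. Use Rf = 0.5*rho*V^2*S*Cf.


Formula: Rf = 0.5 * rho * V^2 * S * Cf
Step 1 — V^2 = 10.75^2 = 115.5625
Step 2 — 0.5 * rho * V^2 = 0.5 * 1025 * 115.5625 = 59225.78125
Step 3 — Rf = 59225.78125 * 3359 * 0.00191 ≈ 379970 N (5 s.f.)

379970 N


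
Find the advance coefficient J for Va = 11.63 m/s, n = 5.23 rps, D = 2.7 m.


Formula: J = Va / (n * D)
Step 1 — n * D = 5.23 * 2.7 = 14.121
Step 2 — J = 11.63 / 14.121 ≈ 0.82360 (5 s.f.)

0.82360


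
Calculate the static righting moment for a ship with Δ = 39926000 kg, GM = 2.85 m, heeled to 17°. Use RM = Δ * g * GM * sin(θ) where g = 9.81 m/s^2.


Formula: GZ = GM * sin(theta); RM = disp * g * GZ
Step 1 — GZ = 2.85 * sin(17°) = 2.85 * 0.292372 = 0.83326 m
Step 2 — RM = 39926000 * 9.81 * 0.83326 ≈ 326370000 N·m (5 s.f.)

326370000 N·m


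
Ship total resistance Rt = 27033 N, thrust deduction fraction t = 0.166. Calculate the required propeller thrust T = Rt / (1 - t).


Formula: T = Rt / (1 - t)
Step 1 — (1 - t) = 1 - 0.166 = 0.834
Step 2 — T = 27033 / 0.834 ≈ 32414 N (5 s.f.)

32414 N


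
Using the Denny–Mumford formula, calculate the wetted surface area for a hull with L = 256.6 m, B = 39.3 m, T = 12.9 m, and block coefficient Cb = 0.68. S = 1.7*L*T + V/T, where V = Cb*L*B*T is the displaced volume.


Formula: S = 1.7*L*T + V/T with V = Cb*L*B*T, i.e. S = L * (1.7*T + Cb*B)
Step 1 — 1.7*T = 1.7 * 12.9 = 21.93 m
Step 2 — Cb*B = 0.68 * 39.3 = 26.724 m
Step 3 — 1.7*T + Cb*B = 21.93 + 26.724 = 48.654 m
Step 4 — S = 256.6 * 48.654 ≈ 12485 m^2 (5 s.f.)

12485 m^2


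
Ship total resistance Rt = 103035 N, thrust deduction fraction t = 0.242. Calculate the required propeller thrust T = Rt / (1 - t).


Formula: T = Rt / (1 - t)
Step 1 — (1 - t) = 1 - 0.242 = 0.758
Step 2 — T = 103035 / 0.758 ≈ 135930 N (5 s.f.)

135930 N


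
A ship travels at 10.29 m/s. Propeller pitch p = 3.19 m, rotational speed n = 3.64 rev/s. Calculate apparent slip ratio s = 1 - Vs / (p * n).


Formula: s = 1 - Vs / (p * n)
Step 1 — p * n = 3.19 * 3.64 = 11.6116
Step 2 — Vs / (p*n) = 10.29 / 11.6116 = 0.886183 (6 d.p.)
Step 3 — s = 1 - 0.886183 = 0.113817

0.113817


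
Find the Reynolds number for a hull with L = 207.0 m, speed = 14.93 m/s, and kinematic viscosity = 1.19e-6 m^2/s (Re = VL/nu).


Formula: Re = V * L / nu
Step 1 — V * L = 14.93 * 207.0 = 3090.51 m^2/s
Step 2 — Re = 3090.51 / 1.19e-6 = 2.60e+09

2.60e+09


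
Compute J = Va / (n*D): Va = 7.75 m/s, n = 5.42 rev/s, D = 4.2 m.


Formula: J = Va / (n * D)
Step 1 — n * D = 5.42 * 4.2 = 22.764
Step 2 — J = 7.75 / 22.764 ≈ 0.34045 (5 s.f.)

0.34045


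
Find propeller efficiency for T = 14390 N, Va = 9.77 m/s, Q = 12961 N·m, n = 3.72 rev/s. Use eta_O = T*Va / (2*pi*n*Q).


Formula: eta = T * Va / (2 * pi * n * Q)
Step 1 — numerator = T * Va = 14390 * 9.77 = 140590.3
Step 2 — 2 * pi * n = 2 * pi * 3.72 = 23.373449
Step 3 — denominator = 23.373449 * 12961 = 302943.27
Step 4 — eta = 140590.3 / 302943.27 ≈ 0.46408 (5 s.f.)

0.46408


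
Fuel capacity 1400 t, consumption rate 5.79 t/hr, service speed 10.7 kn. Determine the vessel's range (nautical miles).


Formula: endurance = fuel / rate; range = endurance * speed
Step 1 — endurance = 1400 / 5.79 = 241.7962 hours
Step 2 — range = 241.7962 * 10.7 ≈ 2587.2 nautical miles (5 s.f.)

2587.2 NM


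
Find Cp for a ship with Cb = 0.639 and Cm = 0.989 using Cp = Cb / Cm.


Formula: Cp = Cb / Cm
Substituting: Cp = 0.639 / 0.989
Result: Cp ≈ 0.64611 (5 s.f.)

0.64611


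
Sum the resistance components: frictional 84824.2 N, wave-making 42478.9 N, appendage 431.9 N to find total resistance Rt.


Formula: Rt = Rf + Rw + Ra
Substituting: Rt = 84824.2 + 42478.9 + 431.9
Result: Rt = 127735.0 N

127735.0 N


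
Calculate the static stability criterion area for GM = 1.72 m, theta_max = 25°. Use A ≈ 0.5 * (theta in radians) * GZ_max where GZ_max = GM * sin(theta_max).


Formula: GZ_max = GM * sin(theta); Area = 0.5 * theta_rad * GZ_max
Step 1 — GZ_max = 1.72 * sin(25°) = 1.72 * 0.422618 = 0.726903 m
Step 2 — theta_rad = 25 * pi/180 = 0.436332 rad
Step 3 — Area = 0.5 * 0.436332 * 0.726903 ≈ 0.15859 m·rad (5 s.f.)

0.15859 m·rad


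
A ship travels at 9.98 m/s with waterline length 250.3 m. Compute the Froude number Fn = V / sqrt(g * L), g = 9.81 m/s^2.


Formula: Fn = V / sqrt(g * L)
Step 1 — g * L = 9.81 * 250.3 = 2455.443
Step 2 — sqrt(g * L) = sqrt(2455.443) = 49.552427
Step 3 — Fn = 9.98 / 49.552427 ≈ 0.20140 (5 s.f.)

0.20140


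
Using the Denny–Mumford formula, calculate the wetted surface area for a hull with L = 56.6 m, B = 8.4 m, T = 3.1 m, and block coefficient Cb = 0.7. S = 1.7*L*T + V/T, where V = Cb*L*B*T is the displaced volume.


Formula: S = 1.7*L*T + V/T with V = Cb*L*B*T, i.e. S = L * (1.7*T + Cb*B)
Step 1 — 1.7*T = 1.7 * 3.1 = 5.27 m
Step 2 — Cb*B = 0.7 * 8.4 = 5.88 m
Step 3 — 1.7*T + Cb*B = 5.27 + 5.88 = 11.15 m
Step 4 — S = 56.6 * 11.15 ≈ 631.09 m^2 (5 s.f.)

631.09 m^2


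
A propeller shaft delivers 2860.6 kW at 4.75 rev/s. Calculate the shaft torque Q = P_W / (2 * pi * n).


Formula: Q = P_W / (2 * pi * n)
Step 1 — P_W = 2860.6 kW * 1000 = 2860600.0 W
Step 2 — 2 * pi * n = 2 * pi * 4.75 = 29.84513
Step 3 — Q = 2860600.0 / 29.84513 ≈ 95848 N·m (5 s.f.)

95848 N·m


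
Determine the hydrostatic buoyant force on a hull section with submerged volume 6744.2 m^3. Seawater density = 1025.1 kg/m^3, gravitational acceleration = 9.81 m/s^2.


Formula: Fb = rho * g * V
Substituting: Fb = 1025.1 * 9.81 * 6744.2
Intermediate: 1025.1 * 9.81 = 10056.231
Result: Fb = 10056.231 * 6744.2 ≈ 67821000 N (5 s.f.)

67821000 N


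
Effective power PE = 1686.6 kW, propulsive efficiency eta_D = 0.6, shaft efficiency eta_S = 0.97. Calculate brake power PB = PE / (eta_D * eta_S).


Formula: PB = PE / (eta_D * eta_S)
Step 1 — combined efficiency = eta_D * eta_S = 0.6 * 0.97 = 0.582
Step 2 — PB = 1686.6 / 0.582 ≈ 2897.9 kW (5 s.f.)

2897.9 kW


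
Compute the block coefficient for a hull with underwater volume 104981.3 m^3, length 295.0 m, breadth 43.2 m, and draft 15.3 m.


Formula: Cb = V / (L * B * T)
Step 1 — L * B * T = 295.0 * 43.2 * 15.3 = 194983.2 m^3
Step 2 — Cb = 104981.3 / 194983.2 ≈ 0.53841 (5 s.f.)

0.53841


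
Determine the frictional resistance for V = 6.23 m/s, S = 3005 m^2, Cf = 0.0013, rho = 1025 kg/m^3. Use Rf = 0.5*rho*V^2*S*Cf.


Formula: Rf = 0.5 * rho * V^2 * S * Cf
Step 1 — V^2 = 6.23^2 = 38.8129
Step 2 — 0.5 * rho * V^2 = 0.5 * 1025 * 38.8129 = 19891.61125
Step 3 — Rf = 19891.61125 * 3005 * 0.0013 ≈ 77707 N (5 s.f.)

77707 N


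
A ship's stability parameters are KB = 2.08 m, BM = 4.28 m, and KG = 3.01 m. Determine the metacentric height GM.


Formula: GM = KB + BM - KG
Step 1 — KM = KB + BM = 2.08 + 4.28 = 6.36 m
Step 2 — GM = KM - KG = 6.36 - 3.01 = 3.35 m

3.35 m


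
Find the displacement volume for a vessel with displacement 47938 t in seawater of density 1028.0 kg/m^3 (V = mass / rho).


Formula: V = mass / rho
Step 1 — convert tonnes to kg: 47938 t * 1000 = 47938000 kg
Step 2 — V = 47938000 / 1028.0 ≈ 46632 m^3 (5 s.f.)

46632 m^3


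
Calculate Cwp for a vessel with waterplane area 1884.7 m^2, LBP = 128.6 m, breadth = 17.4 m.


Formula: Cwp = Aw / (L * B)
Step 1 — L * B = 128.6 * 17.4 = 2237.64 m^2
Step 2 — Cwp = 1884.7 / 2237.64 ≈ 0.84227 (5 s.f.)

0.84227


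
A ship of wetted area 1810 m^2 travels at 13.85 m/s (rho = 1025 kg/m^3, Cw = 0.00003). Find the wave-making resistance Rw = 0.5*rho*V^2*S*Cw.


Formula: Rw = 0.5 * rho * V^2 * S * Cw
Step 1 — V^2 = 13.85^2 = 191.8225
Step 2 — 0.5 * rho * V^2 = 0.5 * 1025 * 191.8225 = 98309.03125
Step 3 — Rw = 98309.03125 * 1810 * 0.00003 ≈ 5338.2 N (5 s.f.)

5338.2 N


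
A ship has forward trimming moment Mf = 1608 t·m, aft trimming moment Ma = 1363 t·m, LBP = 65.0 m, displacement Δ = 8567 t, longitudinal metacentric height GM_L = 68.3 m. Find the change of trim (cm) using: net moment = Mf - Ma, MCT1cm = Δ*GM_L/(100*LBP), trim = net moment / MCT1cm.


Formula: net trimming moment = Mf - Ma; MCT1cm = Δ*GM_L/(100*LBP); trim = net moment / MCT1cm
Step 1 — net trimming moment = 1608 - 1363 = 245 t·m
Step 2 — MCT1cm = 8567 * 68.3 / (100 * 65.0) = 90.0194 t·m/cm
Step 3 — trim = 245 / 90.0194 ≈ 2.7216 cm (5 s.f.)

2.7216 cm


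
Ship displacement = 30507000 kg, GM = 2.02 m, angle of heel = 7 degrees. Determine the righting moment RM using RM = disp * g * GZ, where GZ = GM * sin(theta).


Formula: GZ = GM * sin(theta); RM = disp * g * GZ
Step 1 — GZ = 2.02 * sin(7°) = 2.02 * 0.121869 = 0.246175 m
Step 2 — RM = 30507000 * 9.81 * 0.246175 ≈ 73674000 N·m (5 s.f.)

73674000 N·m


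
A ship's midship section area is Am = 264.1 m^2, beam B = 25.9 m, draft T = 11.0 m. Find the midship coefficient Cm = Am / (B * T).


Formula: Cm = Am / (B * T)
Step 1 — B * T = 25.9 * 11.0 = 284.9 m^2
Step 2 — Cm = 264.1 / 284.9 ≈ 0.92699 (5 s.f.)

0.92699


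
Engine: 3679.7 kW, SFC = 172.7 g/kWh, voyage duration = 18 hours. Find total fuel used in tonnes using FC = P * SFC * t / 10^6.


Formula: FC (tonnes) = P * SFC * t / 1,000,000
Step 1 — P * SFC * t = 3679.7 * 172.7 * 18 = 11438715.42 g
Step 2 — FC (tonnes) = 11438715.42 / 1,000,000 ≈ 11.439 tonnes (5 s.f.)

11.439 tonnes


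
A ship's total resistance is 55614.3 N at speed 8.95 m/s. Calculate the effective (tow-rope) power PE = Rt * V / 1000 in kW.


Formula: PE = Rt * V / 1000 (kW)
Step 1 — PE (W) = 55614.3 * 8.95 = 497747.985 W
Step 2 — PE (kW) = 497747.985 / 1000 ≈ 497.75 kW (5 s.f.)

497.75 kW


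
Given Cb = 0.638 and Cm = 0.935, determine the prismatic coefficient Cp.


Formula: Cp = Cb / Cm
Substituting: Cp = 0.638 / 0.935
Result: Cp ≈ 0.68235 (5 s.f.)

0.68235


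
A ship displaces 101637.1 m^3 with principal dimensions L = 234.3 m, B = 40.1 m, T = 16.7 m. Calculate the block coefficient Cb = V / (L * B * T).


Formula: Cb = V / (L * B * T)
Step 1 — L * B * T = 234.3 * 40.1 * 16.7 = 156903.681 m^3
Step 2 — Cb = 101637.1 / 156903.681 ≈ 0.64777 (5 s.f.)

0.64777


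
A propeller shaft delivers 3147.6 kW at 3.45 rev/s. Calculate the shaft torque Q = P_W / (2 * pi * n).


Formula: Q = P_W / (2 * pi * n)
Step 1 — P_W = 3147.6 kW * 1000 = 3147600.0 W
Step 2 — 2 * pi * n = 2 * pi * 3.45 = 21.676989
Step 3 — Q = 3147600.0 / 21.676989 ≈ 145200 N·m (5 s.f.)

145200 N·m


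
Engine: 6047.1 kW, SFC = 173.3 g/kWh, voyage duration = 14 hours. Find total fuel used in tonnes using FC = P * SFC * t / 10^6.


Formula: FC (tonnes) = P * SFC * t / 1,000,000
Step 1 — P * SFC * t = 6047.1 * 173.3 * 14 = 14671474.02 g
Step 2 — FC (tonnes) = 14671474.02 / 1,000,000 ≈ 14.671 tonnes (5 s.f.)

14.671 tonnes


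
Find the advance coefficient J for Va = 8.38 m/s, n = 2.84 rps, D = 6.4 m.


Formula: J = Va / (n * D)
Step 1 — n * D = 2.84 * 6.4 = 18.176
Step 2 — J = 8.38 / 18.176 ≈ 0.46105 (5 s.f.)

0.46105


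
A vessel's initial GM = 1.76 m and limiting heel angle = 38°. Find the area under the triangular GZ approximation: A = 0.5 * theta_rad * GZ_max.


Formula: GZ_max = GM * sin(theta); Area = 0.5 * theta_rad * GZ_max
Step 1 — GZ_max = 1.76 * sin(38°) = 1.76 * 0.615661 = 1.083563 m
Step 2 — theta_rad = 38 * pi/180 = 0.663225 rad
Step 3 — Area = 0.5 * 0.663225 * 1.083563 ≈ 0.35932 m·rad (5 s.f.)

0.35932 m·rad


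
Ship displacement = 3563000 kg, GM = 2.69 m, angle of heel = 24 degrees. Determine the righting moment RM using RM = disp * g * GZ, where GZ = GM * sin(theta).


Formula: GZ = GM * sin(theta); RM = disp * g * GZ
Step 1 — GZ = 2.69 * sin(24°) = 2.69 * 0.406737 = 1.094123 m
Step 2 — RM = 3563000 * 9.81 * 1.094123 ≈ 38243000 N·m (5 s.f.)

38243000 N·m


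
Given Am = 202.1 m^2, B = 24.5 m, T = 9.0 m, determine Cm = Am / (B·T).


Formula: Cm = Am / (B * T)
Step 1 — B * T = 24.5 * 9.0 = 220.5 m^2
Step 2 — Cm = 202.1 / 220.5 ≈ 0.91655 (5 s.f.)

0.91655


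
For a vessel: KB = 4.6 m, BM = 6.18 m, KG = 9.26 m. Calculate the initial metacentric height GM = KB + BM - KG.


Formula: GM = KB + BM - KG
Step 1 — KM = KB + BM = 4.6 + 6.18 = 10.78 m
Step 2 — GM = KM - KG = 10.78 - 9.26 = 1.52 m

1.52 m
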